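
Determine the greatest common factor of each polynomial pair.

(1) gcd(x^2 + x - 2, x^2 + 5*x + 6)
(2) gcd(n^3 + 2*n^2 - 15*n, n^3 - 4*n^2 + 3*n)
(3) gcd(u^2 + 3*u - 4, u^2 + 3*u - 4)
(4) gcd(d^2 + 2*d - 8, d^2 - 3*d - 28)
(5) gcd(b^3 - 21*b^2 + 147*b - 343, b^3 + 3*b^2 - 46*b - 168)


(1) = x + 2
(2) = gcd(n*(n - 3)*(n + 5), n*(n - 3)*(n - 1)) = n^2 - 3*n
(3) = gcd((u - 1)*(u + 4), (u - 1)*(u + 4)) = u^2 + 3*u - 4
(4) = d + 4
(5) = b - 7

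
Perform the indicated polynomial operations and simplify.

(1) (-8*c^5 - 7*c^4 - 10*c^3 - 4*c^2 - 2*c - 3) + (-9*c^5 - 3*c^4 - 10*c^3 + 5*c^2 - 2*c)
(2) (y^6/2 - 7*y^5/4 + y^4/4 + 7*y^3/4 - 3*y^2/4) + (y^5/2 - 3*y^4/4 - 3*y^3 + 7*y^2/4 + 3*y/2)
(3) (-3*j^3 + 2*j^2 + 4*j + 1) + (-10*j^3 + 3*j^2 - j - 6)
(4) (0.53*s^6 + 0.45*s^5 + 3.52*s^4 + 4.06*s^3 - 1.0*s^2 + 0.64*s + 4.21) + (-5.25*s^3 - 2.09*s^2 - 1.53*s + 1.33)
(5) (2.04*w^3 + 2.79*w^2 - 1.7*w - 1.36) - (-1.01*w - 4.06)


(1) = -17*c^5 - 10*c^4 - 20*c^3 + c^2 - 4*c - 3
(2) = y^6/2 - 5*y^5/4 - y^4/2 - 5*y^3/4 + y^2 + 3*y/2
(3) = -13*j^3 + 5*j^2 + 3*j - 5
(4) = 0.53*s^6 + 0.45*s^5 + 3.52*s^4 - 1.19*s^3 - 3.09*s^2 - 0.89*s + 5.54
(5) = 2.04*w^3 + 2.79*w^2 - 0.69*w + 2.7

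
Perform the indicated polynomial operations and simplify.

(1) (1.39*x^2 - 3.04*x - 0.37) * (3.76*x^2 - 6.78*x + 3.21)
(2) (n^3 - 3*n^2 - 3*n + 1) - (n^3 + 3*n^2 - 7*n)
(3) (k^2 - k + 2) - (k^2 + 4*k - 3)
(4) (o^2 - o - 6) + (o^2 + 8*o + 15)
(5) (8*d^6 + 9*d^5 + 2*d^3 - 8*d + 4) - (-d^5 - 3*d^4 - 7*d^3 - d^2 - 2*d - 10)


(1) = 5.2264*x^4 - 20.8546*x^3 + 23.6819*x^2 - 7.2498*x - 1.1877
(2) = -6*n^2 + 4*n + 1
(3) = 5 - 5*k
(4) = 2*o^2 + 7*o + 9
(5) = 8*d^6 + 10*d^5 + 3*d^4 + 9*d^3 + d^2 - 6*d + 14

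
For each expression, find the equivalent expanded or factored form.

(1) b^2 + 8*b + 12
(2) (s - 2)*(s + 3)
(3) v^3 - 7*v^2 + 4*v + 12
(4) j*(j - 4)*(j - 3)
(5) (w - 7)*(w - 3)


(1) = (b + 2)*(b + 6)
(2) = s^2 + s - 6
(3) = (v - 6)*(v - 2)*(v + 1)
(4) = j^3 - 7*j^2 + 12*j
(5) = w^2 - 10*w + 21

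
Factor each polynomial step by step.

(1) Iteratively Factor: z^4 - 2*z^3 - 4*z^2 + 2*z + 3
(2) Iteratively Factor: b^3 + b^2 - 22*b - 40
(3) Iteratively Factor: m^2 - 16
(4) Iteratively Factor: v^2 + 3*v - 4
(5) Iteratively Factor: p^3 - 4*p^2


(1) = (z - 3)*(z^3 + z^2 - z - 1) = (z - 3)*(z + 1)*(z^2 - 1) = (z - 3)*(z + 1)^2*(z - 1)
(2) = (b + 2)*(b^2 - b - 20) = (b + 2)*(b + 4)*(b - 5)
(3) = (m + 4)*(m - 4)
(4) = (v - 1)*(v + 4)
(5) = (p - 4)*(p^2) = p*(p - 4)*(p)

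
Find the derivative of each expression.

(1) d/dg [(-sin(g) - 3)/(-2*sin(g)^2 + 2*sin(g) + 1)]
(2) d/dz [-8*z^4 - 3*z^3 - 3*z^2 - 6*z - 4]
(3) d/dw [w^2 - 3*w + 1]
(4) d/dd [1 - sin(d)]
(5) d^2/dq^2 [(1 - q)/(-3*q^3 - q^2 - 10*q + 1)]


(1) = (-12*sin(g) + cos(2*g) + 4)*cos(g)/(2*sin(g) + cos(2*g))^2
(2) = -32*z^3 - 9*z^2 - 6*z - 6
(3) = 2*w - 3
(4) = -cos(d)
(5) = 2*((q - 1)*(9*q^2 + 2*q + 10)^2 - (9*q^2 + 2*q + (q - 1)*(9*q + 1) + 10)*(3*q^3 + q^2 + 10*q - 1))/(3*q^3 + q^2 + 10*q - 1)^3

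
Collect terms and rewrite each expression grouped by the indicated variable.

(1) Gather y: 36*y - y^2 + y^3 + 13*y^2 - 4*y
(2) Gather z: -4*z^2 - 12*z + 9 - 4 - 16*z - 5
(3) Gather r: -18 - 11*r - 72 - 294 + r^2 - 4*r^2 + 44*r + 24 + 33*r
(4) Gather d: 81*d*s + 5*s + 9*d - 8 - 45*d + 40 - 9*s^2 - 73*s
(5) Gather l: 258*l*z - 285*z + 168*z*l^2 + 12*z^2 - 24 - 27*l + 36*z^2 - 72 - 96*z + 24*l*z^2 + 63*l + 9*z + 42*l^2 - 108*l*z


(1) = y^3 + 12*y^2 + 32*y
(2) = -4*z^2 - 28*z
(3) = -3*r^2 + 66*r - 360
(4) = d*(81*s - 36) - 9*s^2 - 68*s + 32
(5) = l^2*(168*z + 42) + l*(24*z^2 + 150*z + 36) + 48*z^2 - 372*z - 96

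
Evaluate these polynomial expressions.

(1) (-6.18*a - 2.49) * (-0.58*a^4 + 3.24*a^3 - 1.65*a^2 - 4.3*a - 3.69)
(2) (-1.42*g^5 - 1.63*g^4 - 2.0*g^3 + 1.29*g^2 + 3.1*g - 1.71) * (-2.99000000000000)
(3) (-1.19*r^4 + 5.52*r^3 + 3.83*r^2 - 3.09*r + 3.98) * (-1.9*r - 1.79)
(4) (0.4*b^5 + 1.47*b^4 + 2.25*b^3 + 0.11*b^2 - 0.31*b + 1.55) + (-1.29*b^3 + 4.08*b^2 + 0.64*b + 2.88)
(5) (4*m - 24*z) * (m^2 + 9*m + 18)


(1) = 3.5844*a^5 - 18.579*a^4 + 2.1294*a^3 + 30.6825*a^2 + 33.5112*a + 9.1881
(2) = 4.2458*g^5 + 4.8737*g^4 + 5.98*g^3 - 3.8571*g^2 - 9.269*g + 5.1129
(3) = 2.261*r^5 - 8.3579*r^4 - 17.1578*r^3 - 0.9847*r^2 - 2.0309*r - 7.1242
(4) = 0.4*b^5 + 1.47*b^4 + 0.96*b^3 + 4.19*b^2 + 0.33*b + 4.43
(5) = 4*m^3 - 24*m^2*z + 36*m^2 - 216*m*z + 72*m - 432*z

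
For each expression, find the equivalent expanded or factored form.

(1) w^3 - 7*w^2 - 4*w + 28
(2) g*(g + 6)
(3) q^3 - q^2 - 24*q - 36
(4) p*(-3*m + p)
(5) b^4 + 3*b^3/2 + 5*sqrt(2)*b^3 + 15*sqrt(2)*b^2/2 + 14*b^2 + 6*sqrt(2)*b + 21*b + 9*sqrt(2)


(1) = (w - 7)*(w - 2)*(w + 2)
(2) = g^2 + 6*g
(3) = (q - 6)*(q + 2)*(q + 3)
(4) = -3*m*p + p^2
(5) = (b + 3/2)*(b + sqrt(2))^2*(b + 3*sqrt(2))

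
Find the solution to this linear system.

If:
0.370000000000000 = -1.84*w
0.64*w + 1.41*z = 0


Then:
w = -0.20
z = 0.09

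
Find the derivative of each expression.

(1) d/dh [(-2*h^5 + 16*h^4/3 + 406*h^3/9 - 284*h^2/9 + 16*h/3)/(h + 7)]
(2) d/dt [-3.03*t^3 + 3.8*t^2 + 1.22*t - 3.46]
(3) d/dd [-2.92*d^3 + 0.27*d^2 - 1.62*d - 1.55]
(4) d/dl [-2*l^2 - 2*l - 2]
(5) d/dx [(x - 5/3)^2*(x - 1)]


(1) = 2*(-36*h^5 - 243*h^4 + 1078*h^3 + 4121*h^2 - 1988*h + 168)/(9*(h^2 + 14*h + 49))
(2) = -9.09*t^2 + 7.6*t + 1.22
(3) = -8.76*d^2 + 0.54*d - 1.62
(4) = -4*l - 2
(5) = (3*x - 5)*(9*x - 11)/9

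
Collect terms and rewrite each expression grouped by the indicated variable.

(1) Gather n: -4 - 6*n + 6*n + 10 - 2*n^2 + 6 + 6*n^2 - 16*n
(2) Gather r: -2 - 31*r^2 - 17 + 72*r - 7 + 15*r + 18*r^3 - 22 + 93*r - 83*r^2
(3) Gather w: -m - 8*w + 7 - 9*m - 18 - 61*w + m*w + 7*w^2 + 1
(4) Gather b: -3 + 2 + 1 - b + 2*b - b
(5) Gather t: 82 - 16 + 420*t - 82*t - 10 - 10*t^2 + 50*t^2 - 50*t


(1) = 4*n^2 - 16*n + 12
(2) = 18*r^3 - 114*r^2 + 180*r - 48
(3) = -10*m + 7*w^2 + w*(m - 69) - 10
(4) = 0
(5) = 40*t^2 + 288*t + 56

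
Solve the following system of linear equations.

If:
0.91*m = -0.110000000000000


Then:
m = -0.12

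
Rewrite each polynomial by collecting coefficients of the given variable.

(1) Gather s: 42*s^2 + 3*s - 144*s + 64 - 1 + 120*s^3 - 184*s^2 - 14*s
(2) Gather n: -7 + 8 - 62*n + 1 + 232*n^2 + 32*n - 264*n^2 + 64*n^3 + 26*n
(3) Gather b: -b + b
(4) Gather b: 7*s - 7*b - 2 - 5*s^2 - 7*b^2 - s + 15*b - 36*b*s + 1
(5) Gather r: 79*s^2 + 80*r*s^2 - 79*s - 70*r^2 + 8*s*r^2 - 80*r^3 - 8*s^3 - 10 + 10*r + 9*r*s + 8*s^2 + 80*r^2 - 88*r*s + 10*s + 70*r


(1) = 120*s^3 - 142*s^2 - 155*s + 63
(2) = 64*n^3 - 32*n^2 - 4*n + 2
(3) = 0
(4) = -7*b^2 + b*(8 - 36*s) - 5*s^2 + 6*s - 1
(5) = -80*r^3 + r^2*(8*s + 10) + r*(80*s^2 - 79*s + 80) - 8*s^3 + 87*s^2 - 69*s - 10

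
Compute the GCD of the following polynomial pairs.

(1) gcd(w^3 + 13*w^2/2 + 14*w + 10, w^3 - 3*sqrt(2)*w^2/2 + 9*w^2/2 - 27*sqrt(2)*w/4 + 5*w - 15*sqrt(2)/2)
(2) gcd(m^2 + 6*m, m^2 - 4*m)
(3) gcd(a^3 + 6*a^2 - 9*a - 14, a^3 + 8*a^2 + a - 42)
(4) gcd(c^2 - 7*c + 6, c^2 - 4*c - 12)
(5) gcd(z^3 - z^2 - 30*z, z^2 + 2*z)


(1) = gcd((w + 2)^2*(w + 5/2), (w + 2)*(w + 5/2)*(w - 3*sqrt(2)/2)) = w^2 + 9*w/2 + 5
(2) = m
(3) = gcd((a - 2)*(a + 1)*(a + 7), (a - 2)*(a + 3)*(a + 7)) = a^2 + 5*a - 14
(4) = c - 6
(5) = gcd(z*(z - 6)*(z + 5), z*(z + 2)) = z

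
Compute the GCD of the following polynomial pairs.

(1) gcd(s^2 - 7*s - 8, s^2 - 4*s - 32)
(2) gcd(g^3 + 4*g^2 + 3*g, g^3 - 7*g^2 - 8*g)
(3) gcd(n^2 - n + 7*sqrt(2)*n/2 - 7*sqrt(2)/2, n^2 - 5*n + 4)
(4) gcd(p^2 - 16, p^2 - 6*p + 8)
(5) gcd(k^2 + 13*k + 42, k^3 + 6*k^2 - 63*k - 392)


(1) = s - 8
(2) = gcd(g*(g + 1)*(g + 3), g*(g - 8)*(g + 1)) = g^2 + g
(3) = gcd((n - 1)*(n + 7*sqrt(2)/2), (n - 4)*(n - 1)) = n - 1
(4) = p - 4
(5) = k + 7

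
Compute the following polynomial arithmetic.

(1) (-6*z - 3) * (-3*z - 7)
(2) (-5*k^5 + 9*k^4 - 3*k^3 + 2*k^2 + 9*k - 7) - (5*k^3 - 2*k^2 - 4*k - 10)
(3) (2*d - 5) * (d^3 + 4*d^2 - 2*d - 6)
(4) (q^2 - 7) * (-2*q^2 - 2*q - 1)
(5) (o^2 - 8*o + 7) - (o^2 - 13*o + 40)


(1) = 18*z^2 + 51*z + 21
(2) = -5*k^5 + 9*k^4 - 8*k^3 + 4*k^2 + 13*k + 3
(3) = 2*d^4 + 3*d^3 - 24*d^2 - 2*d + 30
(4) = -2*q^4 - 2*q^3 + 13*q^2 + 14*q + 7
(5) = 5*o - 33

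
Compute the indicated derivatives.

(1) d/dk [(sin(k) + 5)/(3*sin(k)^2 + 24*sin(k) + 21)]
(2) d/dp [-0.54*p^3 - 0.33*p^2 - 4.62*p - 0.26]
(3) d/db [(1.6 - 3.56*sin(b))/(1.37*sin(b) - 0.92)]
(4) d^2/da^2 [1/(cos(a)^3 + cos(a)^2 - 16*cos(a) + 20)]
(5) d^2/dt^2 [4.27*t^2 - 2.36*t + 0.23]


(1) = (-10*sin(k) + cos(k)^2 - 34)*cos(k)/(3*(sin(k)^2 + 8*sin(k) + 7)^2)
(2) = -1.62*p^2 - 0.66*p - 4.62
(3) = 1.0832*cos(b)/(1.37*sin(b) - 0.92)^2
(4) = (-36*sin(a)^4 + 520*sin(a)^2 - 205*cos(a) - 47*cos(3*a) - 12)/(4*(cos(a) - 2)^4*(cos(a) + 5)^3)
(5) = 8.54000000000000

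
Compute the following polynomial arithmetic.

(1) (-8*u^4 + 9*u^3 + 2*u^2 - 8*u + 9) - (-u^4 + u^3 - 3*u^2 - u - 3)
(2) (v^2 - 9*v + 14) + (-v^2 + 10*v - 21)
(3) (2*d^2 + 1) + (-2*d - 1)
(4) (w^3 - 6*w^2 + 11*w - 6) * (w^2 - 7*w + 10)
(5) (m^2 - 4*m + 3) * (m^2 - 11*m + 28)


(1) = -7*u^4 + 8*u^3 + 5*u^2 - 7*u + 12
(2) = v - 7
(3) = 2*d^2 - 2*d
(4) = w^5 - 13*w^4 + 63*w^3 - 143*w^2 + 152*w - 60
(5) = m^4 - 15*m^3 + 75*m^2 - 145*m + 84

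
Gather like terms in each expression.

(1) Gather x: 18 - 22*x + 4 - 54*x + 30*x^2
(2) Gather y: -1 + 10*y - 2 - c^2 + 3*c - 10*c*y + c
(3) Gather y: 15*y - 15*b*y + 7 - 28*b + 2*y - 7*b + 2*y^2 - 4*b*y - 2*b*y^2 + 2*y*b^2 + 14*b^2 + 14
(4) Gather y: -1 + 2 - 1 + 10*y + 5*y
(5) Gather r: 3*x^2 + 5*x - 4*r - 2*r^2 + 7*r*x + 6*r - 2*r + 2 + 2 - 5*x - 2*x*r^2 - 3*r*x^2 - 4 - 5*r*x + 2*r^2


(1) = 30*x^2 - 76*x + 22
(2) = -c^2 + 4*c + y*(10 - 10*c) - 3
(3) = 14*b^2 - 35*b + y^2*(2 - 2*b) + y*(2*b^2 - 19*b + 17) + 21
(4) = 15*y
(5) = -2*r^2*x + r*(-3*x^2 + 2*x) + 3*x^2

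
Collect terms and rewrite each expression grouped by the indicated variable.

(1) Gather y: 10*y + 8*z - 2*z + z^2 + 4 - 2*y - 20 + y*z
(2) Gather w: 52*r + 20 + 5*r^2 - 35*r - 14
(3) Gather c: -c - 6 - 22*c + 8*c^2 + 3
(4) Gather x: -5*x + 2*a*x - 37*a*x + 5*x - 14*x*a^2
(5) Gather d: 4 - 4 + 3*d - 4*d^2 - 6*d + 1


(1) = y*(z + 8) + z^2 + 6*z - 16
(2) = 5*r^2 + 17*r + 6
(3) = 8*c^2 - 23*c - 3
(4) = x*(-14*a^2 - 35*a)
(5) = -4*d^2 - 3*d + 1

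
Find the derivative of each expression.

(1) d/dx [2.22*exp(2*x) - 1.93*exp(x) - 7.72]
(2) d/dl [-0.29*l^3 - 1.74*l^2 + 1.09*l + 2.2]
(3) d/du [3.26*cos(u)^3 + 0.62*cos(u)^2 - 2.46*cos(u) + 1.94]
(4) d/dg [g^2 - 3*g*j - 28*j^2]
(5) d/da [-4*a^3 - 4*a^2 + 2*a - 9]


(1) = (4.44*exp(x) - 1.93)*exp(x)
(2) = -0.87*l^2 - 3.48*l + 1.09
(3) = (-9.78*cos(u)^2 - 1.24*cos(u) + 2.46)*sin(u)
(4) = 2*g - 3*j
(5) = -12*a^2 - 8*a + 2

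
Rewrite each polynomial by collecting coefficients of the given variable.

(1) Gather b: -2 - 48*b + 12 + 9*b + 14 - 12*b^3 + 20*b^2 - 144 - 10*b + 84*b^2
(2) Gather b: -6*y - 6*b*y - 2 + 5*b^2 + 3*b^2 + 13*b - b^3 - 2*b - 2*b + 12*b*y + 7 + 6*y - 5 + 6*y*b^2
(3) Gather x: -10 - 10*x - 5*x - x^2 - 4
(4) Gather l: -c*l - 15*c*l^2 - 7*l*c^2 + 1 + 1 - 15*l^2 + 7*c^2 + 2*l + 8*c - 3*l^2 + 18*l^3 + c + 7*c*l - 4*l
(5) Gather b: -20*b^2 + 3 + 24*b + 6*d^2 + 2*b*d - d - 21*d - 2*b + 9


(1) = -12*b^3 + 104*b^2 - 49*b - 120
(2) = -b^3 + b^2*(6*y + 8) + b*(6*y + 9)
(3) = -x^2 - 15*x - 14
(4) = 7*c^2 + 9*c + 18*l^3 + l^2*(-15*c - 18) + l*(-7*c^2 + 6*c - 2) + 2
(5) = -20*b^2 + b*(2*d + 22) + 6*d^2 - 22*d + 12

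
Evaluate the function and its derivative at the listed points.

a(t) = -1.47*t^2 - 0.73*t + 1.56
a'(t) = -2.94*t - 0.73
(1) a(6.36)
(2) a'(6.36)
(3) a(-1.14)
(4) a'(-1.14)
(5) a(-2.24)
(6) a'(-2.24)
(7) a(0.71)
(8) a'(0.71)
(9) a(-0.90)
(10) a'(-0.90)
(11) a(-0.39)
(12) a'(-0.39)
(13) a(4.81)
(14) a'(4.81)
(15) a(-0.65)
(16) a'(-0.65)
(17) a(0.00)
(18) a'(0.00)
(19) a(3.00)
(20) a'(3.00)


(1) = -62.54
(2) = -19.43
(3) = 0.48
(4) = 2.62
(5) = -4.18
(6) = 5.86
(7) = 0.30
(8) = -2.82
(9) = 1.03
(10) = 1.92
(11) = 1.62
(12) = 0.42
(13) = -35.96
(14) = -14.87
(15) = 1.41
(16) = 1.18
(17) = 1.56
(18) = -0.73
(19) = -13.86
(20) = -9.55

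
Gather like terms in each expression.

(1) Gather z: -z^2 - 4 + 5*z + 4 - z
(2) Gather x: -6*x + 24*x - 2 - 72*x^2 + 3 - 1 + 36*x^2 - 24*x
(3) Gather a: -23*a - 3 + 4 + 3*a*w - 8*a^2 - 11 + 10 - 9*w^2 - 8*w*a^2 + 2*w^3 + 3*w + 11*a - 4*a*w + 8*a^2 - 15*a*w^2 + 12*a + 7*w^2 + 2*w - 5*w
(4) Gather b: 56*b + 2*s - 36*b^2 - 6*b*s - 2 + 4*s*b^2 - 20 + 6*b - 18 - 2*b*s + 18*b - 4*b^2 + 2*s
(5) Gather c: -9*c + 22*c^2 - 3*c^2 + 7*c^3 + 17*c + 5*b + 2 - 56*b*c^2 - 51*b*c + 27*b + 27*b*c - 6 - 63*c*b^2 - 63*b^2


(1) = -z^2 + 4*z
(2) = -36*x^2 - 6*x
(3) = -8*a^2*w + a*(-15*w^2 - w) + 2*w^3 - 2*w^2
(4) = b^2*(4*s - 40) + b*(80 - 8*s) + 4*s - 40
(5) = -63*b^2 + 32*b + 7*c^3 + c^2*(19 - 56*b) + c*(-63*b^2 - 24*b + 8) - 4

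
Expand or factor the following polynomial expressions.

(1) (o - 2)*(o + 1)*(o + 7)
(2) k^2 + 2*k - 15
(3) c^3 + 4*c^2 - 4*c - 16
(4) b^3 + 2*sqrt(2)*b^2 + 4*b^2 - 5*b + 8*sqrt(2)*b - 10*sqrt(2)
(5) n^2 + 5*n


(1) = o^3 + 6*o^2 - 9*o - 14
(2) = (k - 3)*(k + 5)
(3) = (c - 2)*(c + 2)*(c + 4)
(4) = (b - 1)*(b + 5)*(b + 2*sqrt(2))
(5) = n*(n + 5)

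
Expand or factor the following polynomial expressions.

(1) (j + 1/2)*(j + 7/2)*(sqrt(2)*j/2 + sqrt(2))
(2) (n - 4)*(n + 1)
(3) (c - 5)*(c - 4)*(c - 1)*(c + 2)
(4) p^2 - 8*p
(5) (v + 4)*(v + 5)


(1) = sqrt(2)*j^3/2 + 3*sqrt(2)*j^2 + 39*sqrt(2)*j/8 + 7*sqrt(2)/4
(2) = n^2 - 3*n - 4
(3) = c^4 - 8*c^3 + 9*c^2 + 38*c - 40
(4) = p*(p - 8)
(5) = v^2 + 9*v + 20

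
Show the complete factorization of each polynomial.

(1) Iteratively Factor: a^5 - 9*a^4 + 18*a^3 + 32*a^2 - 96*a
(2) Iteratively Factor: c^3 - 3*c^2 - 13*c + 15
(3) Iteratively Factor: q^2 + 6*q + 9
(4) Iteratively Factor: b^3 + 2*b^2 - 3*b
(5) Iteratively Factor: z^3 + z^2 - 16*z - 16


(1) = (a + 2)*(a^4 - 11*a^3 + 40*a^2 - 48*a) = (a - 4)*(a + 2)*(a^3 - 7*a^2 + 12*a) = (a - 4)^2*(a + 2)*(a^2 - 3*a) = a*(a - 4)^2*(a + 2)*(a - 3)
(2) = (c + 3)*(c^2 - 6*c + 5) = (c - 5)*(c + 3)*(c - 1)
(3) = (q + 3)*(q + 3)
(4) = (b + 3)*(b^2 - b) = (b - 1)*(b + 3)*(b)
(5) = (z + 4)*(z^2 - 3*z - 4) = (z - 4)*(z + 4)*(z + 1)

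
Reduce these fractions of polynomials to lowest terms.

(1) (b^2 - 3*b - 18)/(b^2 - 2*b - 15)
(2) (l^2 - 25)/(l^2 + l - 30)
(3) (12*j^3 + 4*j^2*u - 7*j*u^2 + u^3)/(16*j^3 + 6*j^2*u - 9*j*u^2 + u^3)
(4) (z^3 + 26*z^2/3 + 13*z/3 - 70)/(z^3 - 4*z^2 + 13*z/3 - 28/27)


(1) = (b - 6)/(b - 5)
(2) = (l + 5)/(l + 6)
(3) = (-6*j + u)/(-8*j + u)
(4) = (9*z^2 + 99*z + 270)/(9*z^2 - 15*z + 4)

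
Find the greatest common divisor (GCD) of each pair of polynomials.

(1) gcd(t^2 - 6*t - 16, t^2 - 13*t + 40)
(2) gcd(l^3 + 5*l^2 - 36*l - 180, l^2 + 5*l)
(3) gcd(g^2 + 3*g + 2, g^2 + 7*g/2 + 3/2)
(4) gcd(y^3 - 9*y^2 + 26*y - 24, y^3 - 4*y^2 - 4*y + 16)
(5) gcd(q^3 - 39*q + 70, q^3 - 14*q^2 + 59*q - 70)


(1) = gcd((t - 8)*(t + 2), (t - 8)*(t - 5)) = t - 8
(2) = gcd((l - 6)*(l + 5)*(l + 6), l*(l + 5)) = l + 5
(3) = gcd((g + 1)*(g + 2), (g + 1/2)*(g + 3)) = 1
(4) = y^2 - 6*y + 8
(5) = gcd((q - 5)*(q - 2)*(q + 7), (q - 7)*(q - 5)*(q - 2)) = q^2 - 7*q + 10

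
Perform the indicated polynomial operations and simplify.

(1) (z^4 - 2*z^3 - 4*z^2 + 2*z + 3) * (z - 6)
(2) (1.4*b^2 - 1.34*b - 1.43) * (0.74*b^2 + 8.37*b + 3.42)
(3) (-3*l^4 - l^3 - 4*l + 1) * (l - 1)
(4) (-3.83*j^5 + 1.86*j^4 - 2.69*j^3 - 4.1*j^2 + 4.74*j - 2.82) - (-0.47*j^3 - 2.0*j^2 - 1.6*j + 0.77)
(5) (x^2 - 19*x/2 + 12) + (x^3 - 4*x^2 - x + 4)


(1) = z^5 - 8*z^4 + 8*z^3 + 26*z^2 - 9*z - 18
(2) = 1.036*b^4 + 10.7264*b^3 - 7.486*b^2 - 16.5519*b - 4.8906
(3) = -3*l^5 + 2*l^4 + l^3 - 4*l^2 + 5*l - 1
(4) = -3.83*j^5 + 1.86*j^4 - 2.22*j^3 - 2.1*j^2 + 6.34*j - 3.59
(5) = x^3 - 3*x^2 - 21*x/2 + 16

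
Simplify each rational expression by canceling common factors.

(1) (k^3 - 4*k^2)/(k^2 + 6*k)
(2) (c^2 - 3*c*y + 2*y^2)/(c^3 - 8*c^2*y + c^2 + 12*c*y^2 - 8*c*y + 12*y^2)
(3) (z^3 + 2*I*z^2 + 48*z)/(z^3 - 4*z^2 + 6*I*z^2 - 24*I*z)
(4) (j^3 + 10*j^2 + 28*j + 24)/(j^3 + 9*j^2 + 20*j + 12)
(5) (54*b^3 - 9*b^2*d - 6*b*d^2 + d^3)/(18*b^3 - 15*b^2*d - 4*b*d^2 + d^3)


(1) = (k^2 - 4*k)/(k + 6)
(2) = (-c + y)/(-c^2 + 6*c*y - c + 6*y)
(3) = (z^2 + 2*I*z + 48)/(z^2 + z*(-4 + 6*I) - 24*I)
(4) = (j + 2)/(j + 1)
(5) = (3*b - d)/(b - d)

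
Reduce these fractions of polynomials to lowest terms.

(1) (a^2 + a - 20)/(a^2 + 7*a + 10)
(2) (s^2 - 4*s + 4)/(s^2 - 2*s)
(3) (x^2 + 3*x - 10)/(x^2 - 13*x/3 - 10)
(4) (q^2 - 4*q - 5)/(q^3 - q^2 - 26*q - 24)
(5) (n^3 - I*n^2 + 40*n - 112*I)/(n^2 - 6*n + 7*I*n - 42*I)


(1) = (a - 4)/(a + 2)
(2) = (s - 2)/s
(3) = (3*x^2 + 9*x - 30)/(3*x^2 - 13*x - 30)
(4) = (q - 5)/(q^2 - 2*q - 24)
(5) = (n^2 - 8*I*n - 16)/(n - 6)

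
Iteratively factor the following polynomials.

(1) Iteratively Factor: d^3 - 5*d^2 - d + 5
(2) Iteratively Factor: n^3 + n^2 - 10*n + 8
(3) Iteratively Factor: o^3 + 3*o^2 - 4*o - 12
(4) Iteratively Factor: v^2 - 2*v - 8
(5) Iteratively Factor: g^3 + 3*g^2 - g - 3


(1) = (d - 5)*(d^2 - 1) = (d - 5)*(d - 1)*(d + 1)
(2) = (n - 1)*(n^2 + 2*n - 8) = (n - 2)*(n - 1)*(n + 4)
(3) = (o + 2)*(o^2 + o - 6) = (o - 2)*(o + 2)*(o + 3)
(4) = (v - 4)*(v + 2)
(5) = (g + 1)*(g^2 + 2*g - 3) = (g + 1)*(g + 3)*(g - 1)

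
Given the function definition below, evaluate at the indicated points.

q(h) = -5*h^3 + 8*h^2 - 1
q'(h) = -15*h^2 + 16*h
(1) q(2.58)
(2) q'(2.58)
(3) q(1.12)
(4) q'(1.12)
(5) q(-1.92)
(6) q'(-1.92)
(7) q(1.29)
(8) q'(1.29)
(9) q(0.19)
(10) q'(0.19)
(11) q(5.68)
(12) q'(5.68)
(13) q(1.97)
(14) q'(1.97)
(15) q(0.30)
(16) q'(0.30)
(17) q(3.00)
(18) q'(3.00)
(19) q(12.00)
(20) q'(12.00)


(1) = -33.62
(2) = -58.57
(3) = 2.01
(4) = -0.90
(5) = 63.88
(6) = -86.02
(7) = 1.58
(8) = -4.32
(9) = -0.75
(10) = 2.50
(11) = -659.15
(12) = -393.06
(13) = -8.18
(14) = -26.69
(15) = -0.42
(16) = 3.45
(17) = -64.00
(18) = -87.00
(19) = -7489.00
(20) = -1968.00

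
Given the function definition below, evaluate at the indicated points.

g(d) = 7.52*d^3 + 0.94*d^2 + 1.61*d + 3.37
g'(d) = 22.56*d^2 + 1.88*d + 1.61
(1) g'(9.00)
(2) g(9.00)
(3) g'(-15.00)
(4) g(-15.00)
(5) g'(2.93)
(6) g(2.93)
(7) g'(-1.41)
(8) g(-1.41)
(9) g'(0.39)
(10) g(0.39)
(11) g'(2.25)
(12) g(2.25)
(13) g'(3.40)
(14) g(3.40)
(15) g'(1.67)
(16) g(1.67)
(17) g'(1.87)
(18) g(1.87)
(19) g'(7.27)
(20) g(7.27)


(1) = 1845.89
(2) = 5576.08
(3) = 5049.41
(4) = -25189.28
(5) = 200.79
(6) = 205.31
(7) = 43.81
(8) = -18.11
(9) = 5.77
(10) = 4.59
(11) = 120.05
(12) = 97.41
(13) = 268.80
(14) = 315.28
(15) = 67.67
(16) = 43.70
(17) = 84.02
(18) = 58.84
(19) = 1207.64
(20) = 2954.25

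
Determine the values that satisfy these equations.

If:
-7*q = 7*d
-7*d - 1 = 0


Then:
d = -1/7
q = 1/7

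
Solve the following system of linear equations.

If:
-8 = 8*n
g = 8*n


Then:
g = -8
n = -1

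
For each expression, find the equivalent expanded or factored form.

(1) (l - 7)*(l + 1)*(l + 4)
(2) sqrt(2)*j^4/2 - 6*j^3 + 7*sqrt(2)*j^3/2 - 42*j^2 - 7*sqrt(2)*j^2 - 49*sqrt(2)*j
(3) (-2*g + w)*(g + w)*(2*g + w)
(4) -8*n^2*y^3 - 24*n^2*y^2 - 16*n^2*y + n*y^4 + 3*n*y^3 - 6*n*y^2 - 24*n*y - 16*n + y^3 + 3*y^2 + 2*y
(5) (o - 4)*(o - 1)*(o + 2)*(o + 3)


(1) = l^3 - 2*l^2 - 31*l - 28
(2) = j*(j + 7)*(j - 7*sqrt(2))*(sqrt(2)*j/2 + 1)
(3) = -4*g^3 - 4*g^2*w + g*w^2 + w^3
(4) = (-8*n + y)*(y + 1)*(y + 2)*(n*y + 1)
(5) = o^4 - 15*o^2 - 10*o + 24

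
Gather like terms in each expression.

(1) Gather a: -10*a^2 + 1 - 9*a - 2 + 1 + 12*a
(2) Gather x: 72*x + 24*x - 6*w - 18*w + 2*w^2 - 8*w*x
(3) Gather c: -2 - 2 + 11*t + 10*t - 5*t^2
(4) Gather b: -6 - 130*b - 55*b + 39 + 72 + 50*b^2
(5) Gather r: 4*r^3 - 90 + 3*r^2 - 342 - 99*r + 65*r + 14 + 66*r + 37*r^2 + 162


(1) = -10*a^2 + 3*a
(2) = 2*w^2 - 24*w + x*(96 - 8*w)
(3) = -5*t^2 + 21*t - 4
(4) = 50*b^2 - 185*b + 105
(5) = 4*r^3 + 40*r^2 + 32*r - 256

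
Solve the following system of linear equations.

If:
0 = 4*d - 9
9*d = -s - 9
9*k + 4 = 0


Then:
d = 9/4
k = -4/9
s = -117/4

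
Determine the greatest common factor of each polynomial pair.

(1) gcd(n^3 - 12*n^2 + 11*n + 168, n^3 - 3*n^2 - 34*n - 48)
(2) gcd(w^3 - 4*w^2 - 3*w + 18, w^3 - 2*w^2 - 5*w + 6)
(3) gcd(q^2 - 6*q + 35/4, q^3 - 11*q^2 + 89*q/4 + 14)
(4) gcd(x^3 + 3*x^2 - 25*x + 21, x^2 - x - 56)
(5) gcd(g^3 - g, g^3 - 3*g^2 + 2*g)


(1) = n^2 - 5*n - 24
(2) = gcd((w - 3)^2*(w + 2), (w - 3)*(w - 1)*(w + 2)) = w^2 - w - 6
(3) = q - 7/2
(4) = x + 7
(5) = gcd(g*(g - 1)*(g + 1), g*(g - 2)*(g - 1)) = g^2 - g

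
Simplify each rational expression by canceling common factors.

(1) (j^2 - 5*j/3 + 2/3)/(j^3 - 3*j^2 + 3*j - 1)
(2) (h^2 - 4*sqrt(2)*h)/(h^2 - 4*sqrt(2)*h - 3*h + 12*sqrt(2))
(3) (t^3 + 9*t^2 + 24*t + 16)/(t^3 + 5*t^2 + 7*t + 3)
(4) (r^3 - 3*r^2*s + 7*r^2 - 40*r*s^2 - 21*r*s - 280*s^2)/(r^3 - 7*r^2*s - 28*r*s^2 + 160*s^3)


(1) = (3*j - 2)/(3*j^2 - 6*j + 3)
(2) = h/(h - 3)
(3) = (t^2 + 8*t + 16)/(t^2 + 4*t + 3)
(4) = (r + 7)/(r - 4*s)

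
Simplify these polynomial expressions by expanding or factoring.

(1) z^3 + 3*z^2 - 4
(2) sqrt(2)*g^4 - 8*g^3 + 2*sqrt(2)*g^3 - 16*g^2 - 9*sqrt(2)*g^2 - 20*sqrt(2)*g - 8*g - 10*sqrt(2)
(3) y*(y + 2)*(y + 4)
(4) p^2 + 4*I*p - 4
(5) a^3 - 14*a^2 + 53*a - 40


(1) = (z - 1)*(z + 2)^2
(2) = (g + 1)*(g - 5*sqrt(2))*(g + sqrt(2))*(sqrt(2)*g + sqrt(2))
(3) = y^3 + 6*y^2 + 8*y
(4) = (p + 2*I)^2
(5) = (a - 8)*(a - 5)*(a - 1)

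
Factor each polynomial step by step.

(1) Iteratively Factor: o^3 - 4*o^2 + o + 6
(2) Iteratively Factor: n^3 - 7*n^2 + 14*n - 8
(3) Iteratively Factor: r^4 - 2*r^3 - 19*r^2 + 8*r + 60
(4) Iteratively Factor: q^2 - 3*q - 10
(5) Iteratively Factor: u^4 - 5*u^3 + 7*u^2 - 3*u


(1) = (o - 3)*(o^2 - o - 2) = (o - 3)*(o - 2)*(o + 1)
(2) = (n - 2)*(n^2 - 5*n + 4) = (n - 2)*(n - 1)*(n - 4)
(3) = (r + 3)*(r^3 - 5*r^2 - 4*r + 20) = (r - 2)*(r + 3)*(r^2 - 3*r - 10) = (r - 5)*(r - 2)*(r + 3)*(r + 2)
(4) = (q + 2)*(q - 5)
(5) = (u - 1)*(u^3 - 4*u^2 + 3*u) = (u - 1)^2*(u^2 - 3*u) = u*(u - 1)^2*(u - 3)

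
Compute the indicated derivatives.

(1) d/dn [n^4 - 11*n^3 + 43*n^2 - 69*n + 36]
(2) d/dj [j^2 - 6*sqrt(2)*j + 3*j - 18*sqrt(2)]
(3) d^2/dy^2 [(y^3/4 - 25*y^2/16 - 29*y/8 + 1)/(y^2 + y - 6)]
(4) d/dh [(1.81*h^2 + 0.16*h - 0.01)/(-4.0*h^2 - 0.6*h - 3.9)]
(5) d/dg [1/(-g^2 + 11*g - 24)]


(1) = 4*n^3 - 33*n^2 + 86*n - 69
(2) = 2*j - 6*sqrt(2) + 3
(3) = (-5*y^3 - 474*y^2 - 564*y - 1136)/(8*(y^6 + 3*y^5 - 15*y^4 - 35*y^3 + 90*y^2 + 108*y - 216))
(4) = (-0.446*h^2 - 14.198*h - 0.63)/(16.0*h^4 + 4.8*h^3 + 31.56*h^2 + 4.68*h + 15.21)
(5) = (2*g - 11)/(g^2 - 11*g + 24)^2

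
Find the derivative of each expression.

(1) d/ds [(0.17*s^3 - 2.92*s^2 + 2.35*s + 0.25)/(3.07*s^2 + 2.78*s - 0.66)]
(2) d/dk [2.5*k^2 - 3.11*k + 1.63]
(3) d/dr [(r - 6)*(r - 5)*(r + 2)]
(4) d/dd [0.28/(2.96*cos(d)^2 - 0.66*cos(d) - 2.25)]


(1) = (0.5219*s^4 + 0.9452*s^3 - 15.6687*s^2 + 2.3194*s - 2.246)/(9.4249*s^4 + 17.0692*s^3 + 3.676*s^2 - 3.6696*s + 0.4356)
(2) = 5.0*k - 3.11
(3) = 3*r^2 - 18*r + 8
(4) = (1.6576*cos(d) - 0.1848)*sin(d)/(-2.96*cos(d)^2 + 0.66*cos(d) + 2.25)^2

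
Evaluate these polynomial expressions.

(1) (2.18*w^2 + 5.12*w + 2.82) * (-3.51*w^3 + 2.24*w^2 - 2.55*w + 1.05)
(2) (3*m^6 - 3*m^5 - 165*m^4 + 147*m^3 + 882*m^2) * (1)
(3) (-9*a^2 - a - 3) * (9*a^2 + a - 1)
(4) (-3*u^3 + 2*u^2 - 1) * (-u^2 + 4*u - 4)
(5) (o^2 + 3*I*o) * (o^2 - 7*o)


(1) = -7.6518*w^5 - 13.088*w^4 - 3.9884*w^3 - 4.4502*w^2 - 1.815*w + 2.961
(2) = 3*m^6 - 3*m^5 - 165*m^4 + 147*m^3 + 882*m^2
(3) = -81*a^4 - 18*a^3 - 19*a^2 - 2*a + 3
(4) = 3*u^5 - 14*u^4 + 20*u^3 - 7*u^2 - 4*u + 4
(5) = o^4 - 7*o^3 + 3*I*o^3 - 21*I*o^2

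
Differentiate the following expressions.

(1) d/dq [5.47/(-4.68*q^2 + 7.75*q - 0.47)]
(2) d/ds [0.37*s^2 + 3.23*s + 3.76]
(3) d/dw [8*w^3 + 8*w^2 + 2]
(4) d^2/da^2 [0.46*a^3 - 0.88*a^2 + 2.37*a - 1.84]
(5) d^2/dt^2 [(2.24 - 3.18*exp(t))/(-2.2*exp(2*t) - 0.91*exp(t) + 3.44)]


(1) = (51.1992*q - 42.3925)/(4.68*q^2 - 7.75*q + 0.47)^2
(2) = 0.74*s + 3.23
(3) = 8*w*(3*w + 2)
(4) = 2.76*a - 1.76
(5) = (15.3912*exp(4*t) - 49.73276*exp(3*t) + 130.944*exp(2*t) - 59.709552*exp(t) + 30.618752)*exp(t)/(10.648*exp(6*t) + 13.2132*exp(5*t) - 44.48334*exp(4*t) - 40.567709*exp(3*t) + 69.555768*exp(2*t) + 32.305728*exp(t) - 40.707584)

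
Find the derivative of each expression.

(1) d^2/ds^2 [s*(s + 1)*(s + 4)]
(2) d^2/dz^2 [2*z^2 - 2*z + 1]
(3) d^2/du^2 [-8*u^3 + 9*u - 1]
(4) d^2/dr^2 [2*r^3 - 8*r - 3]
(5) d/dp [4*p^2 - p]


(1) = 6*s + 10
(2) = 4
(3) = -48*u
(4) = 12*r
(5) = 8*p - 1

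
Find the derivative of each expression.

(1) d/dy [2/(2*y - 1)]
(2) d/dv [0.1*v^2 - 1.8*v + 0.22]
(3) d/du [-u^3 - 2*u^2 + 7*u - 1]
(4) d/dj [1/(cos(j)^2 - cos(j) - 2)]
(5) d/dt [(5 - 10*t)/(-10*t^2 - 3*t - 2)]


(1) = -4/(2*y - 1)^2
(2) = 0.2*v - 1.8
(3) = -3*u^2 - 4*u + 7
(4) = (2*cos(j) - 1)*sin(j)/(sin(j)^2 + cos(j) + 1)^2
(5) = 5*(-20*t^2 + 20*t + 7)/(100*t^4 + 60*t^3 + 49*t^2 + 12*t + 4)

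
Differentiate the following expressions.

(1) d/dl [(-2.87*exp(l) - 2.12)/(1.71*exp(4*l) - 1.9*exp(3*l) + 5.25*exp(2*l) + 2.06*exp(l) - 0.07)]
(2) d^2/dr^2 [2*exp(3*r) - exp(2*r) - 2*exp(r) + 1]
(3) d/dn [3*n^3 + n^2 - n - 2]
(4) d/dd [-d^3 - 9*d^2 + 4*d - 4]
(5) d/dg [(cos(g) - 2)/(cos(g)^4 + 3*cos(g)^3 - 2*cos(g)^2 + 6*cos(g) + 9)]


(1) = (14.7231*exp(4*l) + 3.5948*exp(3*l) + 2.9835*exp(2*l) + 22.26*exp(l) + 4.5681)*exp(l)/(2.9241*exp(8*l) - 6.498*exp(7*l) + 21.565*exp(6*l) - 12.9048*exp(5*l) + 19.4951*exp(4*l) + 21.896*exp(3*l) + 3.5086*exp(2*l) - 0.2884*exp(l) + 0.0049)
(2) = (18*exp(2*r) - 4*exp(r) - 2)*exp(r)
(3) = 9*n^2 + 2*n - 1
(4) = -3*d^2 - 18*d + 4
(5) = 16*(3*cos(g)^4 - 2*cos(g)^3 - 20*cos(g)^2 + 8*cos(g) - 21)*sin(g)/(4*sin(g)^4 + 33*cos(g) + 3*cos(3*g) + 32)^2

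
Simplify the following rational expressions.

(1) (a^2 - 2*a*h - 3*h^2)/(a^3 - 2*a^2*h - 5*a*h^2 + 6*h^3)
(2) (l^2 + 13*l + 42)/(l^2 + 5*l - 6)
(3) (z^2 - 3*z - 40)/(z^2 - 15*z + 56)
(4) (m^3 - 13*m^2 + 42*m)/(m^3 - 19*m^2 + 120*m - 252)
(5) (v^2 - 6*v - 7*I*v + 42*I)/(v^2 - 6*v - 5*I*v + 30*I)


(1) = (a + h)/(a^2 + a*h - 2*h^2)
(2) = (l + 7)/(l - 1)
(3) = (z + 5)/(z - 7)
(4) = m/(m - 6)
(5) = (v - 7*I)/(v - 5*I)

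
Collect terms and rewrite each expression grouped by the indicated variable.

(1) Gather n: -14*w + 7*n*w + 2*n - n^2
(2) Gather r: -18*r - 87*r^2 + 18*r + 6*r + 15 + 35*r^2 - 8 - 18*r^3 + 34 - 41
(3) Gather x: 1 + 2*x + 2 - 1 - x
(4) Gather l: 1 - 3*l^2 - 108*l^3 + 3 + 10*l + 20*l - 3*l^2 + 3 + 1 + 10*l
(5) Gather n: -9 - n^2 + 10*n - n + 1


(1) = -n^2 + n*(7*w + 2) - 14*w
(2) = -18*r^3 - 52*r^2 + 6*r
(3) = x + 2
(4) = -108*l^3 - 6*l^2 + 40*l + 8
(5) = -n^2 + 9*n - 8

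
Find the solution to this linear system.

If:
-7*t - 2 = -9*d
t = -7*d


Then:
d = 1/29
t = -7/29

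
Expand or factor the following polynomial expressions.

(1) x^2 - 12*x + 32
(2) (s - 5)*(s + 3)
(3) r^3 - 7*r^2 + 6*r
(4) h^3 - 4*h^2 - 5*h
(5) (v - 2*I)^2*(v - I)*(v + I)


(1) = (x - 8)*(x - 4)
(2) = s^2 - 2*s - 15
(3) = r*(r - 6)*(r - 1)
(4) = h*(h - 5)*(h + 1)
(5) = v^4 - 4*I*v^3 - 3*v^2 - 4*I*v - 4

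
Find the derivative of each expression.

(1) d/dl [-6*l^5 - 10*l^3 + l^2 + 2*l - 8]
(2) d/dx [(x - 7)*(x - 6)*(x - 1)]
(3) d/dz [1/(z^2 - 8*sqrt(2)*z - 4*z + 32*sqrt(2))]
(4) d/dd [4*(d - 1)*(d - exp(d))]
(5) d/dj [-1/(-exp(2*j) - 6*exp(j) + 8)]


(1) = -30*l^4 - 30*l^2 + 2*l + 2
(2) = 3*x^2 - 28*x + 55
(3) = 2*(-z + 2 + 4*sqrt(2))/(z^2 - 8*sqrt(2)*z - 4*z + 32*sqrt(2))^2
(4) = -4*d*exp(d) + 8*d - 4
(5) = 2*(-exp(j) - 3)*exp(j)/(exp(2*j) + 6*exp(j) - 8)^2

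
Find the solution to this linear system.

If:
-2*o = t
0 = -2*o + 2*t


Then:
o = 0
t = 0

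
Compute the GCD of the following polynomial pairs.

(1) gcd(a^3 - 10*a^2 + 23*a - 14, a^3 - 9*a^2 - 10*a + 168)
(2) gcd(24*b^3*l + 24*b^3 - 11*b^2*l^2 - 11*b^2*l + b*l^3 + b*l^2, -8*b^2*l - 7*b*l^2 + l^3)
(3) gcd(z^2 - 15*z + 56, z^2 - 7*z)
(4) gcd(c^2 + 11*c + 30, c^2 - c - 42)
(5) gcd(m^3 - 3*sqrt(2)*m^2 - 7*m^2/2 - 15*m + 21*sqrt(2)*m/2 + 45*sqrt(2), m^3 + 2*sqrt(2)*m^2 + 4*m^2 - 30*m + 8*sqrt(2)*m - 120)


(1) = gcd((a - 7)*(a - 2)*(a - 1), (a - 7)*(a - 6)*(a + 4)) = a - 7
(2) = 8*b - l
(3) = gcd((z - 8)*(z - 7), z*(z - 7)) = z - 7
(4) = c + 6
(5) = m - 3*sqrt(2)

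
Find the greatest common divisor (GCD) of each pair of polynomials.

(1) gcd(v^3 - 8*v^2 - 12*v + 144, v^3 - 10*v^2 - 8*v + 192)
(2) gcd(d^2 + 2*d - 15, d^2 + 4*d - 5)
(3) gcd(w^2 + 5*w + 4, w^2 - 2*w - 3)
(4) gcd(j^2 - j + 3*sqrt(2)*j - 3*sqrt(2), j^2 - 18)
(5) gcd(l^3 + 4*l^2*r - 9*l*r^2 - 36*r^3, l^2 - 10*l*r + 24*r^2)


(1) = gcd((v - 6)^2*(v + 4), (v - 8)*(v - 6)*(v + 4)) = v^2 - 2*v - 24
(2) = gcd((d - 3)*(d + 5), (d - 1)*(d + 5)) = d + 5
(3) = gcd((w + 1)*(w + 4), (w - 3)*(w + 1)) = w + 1
(4) = j + 3*sqrt(2)
(5) = 1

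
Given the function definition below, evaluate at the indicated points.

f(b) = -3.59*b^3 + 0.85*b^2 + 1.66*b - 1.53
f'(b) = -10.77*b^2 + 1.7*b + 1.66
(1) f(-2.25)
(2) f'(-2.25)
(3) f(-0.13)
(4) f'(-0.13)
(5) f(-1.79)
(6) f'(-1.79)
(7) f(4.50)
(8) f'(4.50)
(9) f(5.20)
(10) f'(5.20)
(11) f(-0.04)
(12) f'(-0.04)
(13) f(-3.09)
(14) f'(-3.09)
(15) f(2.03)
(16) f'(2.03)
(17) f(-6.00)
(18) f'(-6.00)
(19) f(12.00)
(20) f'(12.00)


(1) = 39.93
(2) = -56.69
(3) = -1.72
(4) = 1.26
(5) = 18.81
(6) = -35.89
(7) = -303.99
(8) = -208.78
(9) = -474.70
(10) = -280.72
(11) = -1.59
(12) = 1.57
(13) = 107.37
(14) = -106.43
(15) = -24.69
(16) = -39.27
(17) = 794.55
(18) = -396.26
(19) = -6062.73
(20) = -1528.82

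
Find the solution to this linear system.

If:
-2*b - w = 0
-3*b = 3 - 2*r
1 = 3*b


Then:
b = 1/3
r = 2
w = -2/3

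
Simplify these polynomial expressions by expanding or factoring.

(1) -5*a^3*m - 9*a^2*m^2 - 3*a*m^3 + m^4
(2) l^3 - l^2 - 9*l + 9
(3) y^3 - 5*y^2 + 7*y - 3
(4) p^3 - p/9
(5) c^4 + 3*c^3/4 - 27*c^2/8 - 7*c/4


(1) = m*(-5*a + m)*(a + m)^2
(2) = (l - 3)*(l - 1)*(l + 3)
(3) = (y - 3)*(y - 1)^2
(4) = p*(p - 1/3)*(p + 1/3)
(5) = c*(c - 7/4)*(c + 1/2)*(c + 2)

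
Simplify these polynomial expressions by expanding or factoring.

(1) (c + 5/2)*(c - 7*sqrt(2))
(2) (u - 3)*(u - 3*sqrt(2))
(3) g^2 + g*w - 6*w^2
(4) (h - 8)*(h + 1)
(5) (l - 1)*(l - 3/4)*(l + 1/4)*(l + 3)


(1) = c^2 - 7*sqrt(2)*c + 5*c/2 - 35*sqrt(2)/2
(2) = u^2 - 3*sqrt(2)*u - 3*u + 9*sqrt(2)
(3) = (g - 2*w)*(g + 3*w)
(4) = h^2 - 7*h - 8
(5) = l^4 + 3*l^3/2 - 67*l^2/16 + 9*l/8 + 9/16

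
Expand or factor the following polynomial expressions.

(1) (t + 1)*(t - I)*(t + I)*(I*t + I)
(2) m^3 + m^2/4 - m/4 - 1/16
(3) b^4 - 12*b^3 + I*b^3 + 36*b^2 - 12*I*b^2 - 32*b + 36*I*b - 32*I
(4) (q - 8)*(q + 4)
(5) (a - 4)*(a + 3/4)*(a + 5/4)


(1) = I*t^4 + 2*I*t^3 + 2*I*t^2 + 2*I*t + I
(2) = (m - 1/2)*(m + 1/4)*(m + 1/2)
(3) = (b - 8)*(b - 2)^2*(b + I)
(4) = q^2 - 4*q - 32
(5) = a^3 - 2*a^2 - 113*a/16 - 15/4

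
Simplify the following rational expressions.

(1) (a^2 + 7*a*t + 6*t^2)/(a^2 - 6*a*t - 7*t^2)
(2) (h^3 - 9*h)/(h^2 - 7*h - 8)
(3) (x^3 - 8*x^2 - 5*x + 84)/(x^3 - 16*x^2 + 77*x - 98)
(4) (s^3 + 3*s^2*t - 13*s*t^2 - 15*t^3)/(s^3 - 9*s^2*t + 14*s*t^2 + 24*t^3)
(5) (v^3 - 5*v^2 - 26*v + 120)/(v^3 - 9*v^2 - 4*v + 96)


(1) = (-a - 6*t)/(-a + 7*t)
(2) = (h^3 - 9*h)/(h^2 - 7*h - 8)
(3) = (x^2 - x - 12)/(x^2 - 9*x + 14)
(4) = (s^2 + 2*s*t - 15*t^2)/(s^2 - 10*s*t + 24*t^2)
(5) = (v^2 - v - 30)/(v^2 - 5*v - 24)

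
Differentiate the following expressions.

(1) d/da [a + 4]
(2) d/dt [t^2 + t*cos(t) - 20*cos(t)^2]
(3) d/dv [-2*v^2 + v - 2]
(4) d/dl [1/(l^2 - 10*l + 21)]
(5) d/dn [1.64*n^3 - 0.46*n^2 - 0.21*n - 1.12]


(1) = 1
(2) = -t*sin(t) + 2*t + 20*sin(2*t) + cos(t)
(3) = 1 - 4*v
(4) = 2*(5 - l)/(l^2 - 10*l + 21)^2
(5) = 4.92*n^2 - 0.92*n - 0.21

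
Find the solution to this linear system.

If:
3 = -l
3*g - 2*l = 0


Then:
g = -2
l = -3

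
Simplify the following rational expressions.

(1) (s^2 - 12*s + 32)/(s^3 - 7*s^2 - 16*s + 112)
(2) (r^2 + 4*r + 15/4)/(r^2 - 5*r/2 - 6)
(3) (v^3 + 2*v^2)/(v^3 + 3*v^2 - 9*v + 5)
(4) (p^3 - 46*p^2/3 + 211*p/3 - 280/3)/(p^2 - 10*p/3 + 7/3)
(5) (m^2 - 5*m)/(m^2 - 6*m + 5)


(1) = (s - 8)/(s^2 - 3*s - 28)
(2) = (2*r + 5)/(2*r - 8)
(3) = (v^3 + 2*v^2)/(v^3 + 3*v^2 - 9*v + 5)
(4) = (p^2 - 13*p + 40)/(p - 1)
(5) = m/(m - 1)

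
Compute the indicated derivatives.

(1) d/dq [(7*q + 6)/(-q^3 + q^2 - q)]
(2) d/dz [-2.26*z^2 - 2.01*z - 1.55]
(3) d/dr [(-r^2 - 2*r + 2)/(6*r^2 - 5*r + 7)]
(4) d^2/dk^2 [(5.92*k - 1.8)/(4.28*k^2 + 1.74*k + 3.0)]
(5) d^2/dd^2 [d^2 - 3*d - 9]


(1) = (-7*q*(q^2 - q + 1) + (7*q + 6)*(3*q^2 - 2*q + 1))/(q^2*(q^2 - q + 1)^2)
(2) = -4.52*z - 2.01
(3) = (17*r^2 - 38*r - 4)/(36*r^4 - 60*r^3 + 109*r^2 - 70*r + 49)
(4) = ((5.92*k - 1.8)*(8.56*k + 1.74)*(17.12*k + 3.48) - (152.0256*k + 5.1936)*(4.28*k^2 + 1.74*k + 3.0))/(4.28*k^2 + 1.74*k + 3.0)^3
(5) = 2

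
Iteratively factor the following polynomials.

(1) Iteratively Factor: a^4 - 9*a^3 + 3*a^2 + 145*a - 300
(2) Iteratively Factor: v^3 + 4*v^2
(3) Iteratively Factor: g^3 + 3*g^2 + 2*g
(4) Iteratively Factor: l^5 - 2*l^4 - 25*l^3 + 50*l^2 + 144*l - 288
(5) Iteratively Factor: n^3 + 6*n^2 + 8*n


(1) = (a - 5)*(a^3 - 4*a^2 - 17*a + 60) = (a - 5)*(a - 3)*(a^2 - a - 20) = (a - 5)^2*(a - 3)*(a + 4)
(2) = (v)*(v^2 + 4*v) = v^2*(v + 4)
(3) = (g)*(g^2 + 3*g + 2) = g*(g + 1)*(g + 2)
(4) = (l + 3)*(l^4 - 5*l^3 - 10*l^2 + 80*l - 96) = (l + 3)*(l + 4)*(l^3 - 9*l^2 + 26*l - 24) = (l - 2)*(l + 3)*(l + 4)*(l^2 - 7*l + 12) = (l - 4)*(l - 2)*(l + 3)*(l + 4)*(l - 3)
(5) = (n + 4)*(n^2 + 2*n) = (n + 2)*(n + 4)*(n)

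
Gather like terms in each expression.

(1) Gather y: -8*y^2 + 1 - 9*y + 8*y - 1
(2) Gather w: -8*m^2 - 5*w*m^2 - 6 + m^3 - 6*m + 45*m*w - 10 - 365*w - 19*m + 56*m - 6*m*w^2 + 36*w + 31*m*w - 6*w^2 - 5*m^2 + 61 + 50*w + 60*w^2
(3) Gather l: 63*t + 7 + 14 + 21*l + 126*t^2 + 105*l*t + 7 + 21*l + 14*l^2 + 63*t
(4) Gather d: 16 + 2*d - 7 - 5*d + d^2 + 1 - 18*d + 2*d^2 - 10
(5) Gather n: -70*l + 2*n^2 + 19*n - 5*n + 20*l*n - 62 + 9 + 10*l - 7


(1) = -8*y^2 - y
(2) = m^3 - 13*m^2 + 31*m + w^2*(54 - 6*m) + w*(-5*m^2 + 76*m - 279) + 45
(3) = 14*l^2 + l*(105*t + 42) + 126*t^2 + 126*t + 28
(4) = 3*d^2 - 21*d
(5) = -60*l + 2*n^2 + n*(20*l + 14) - 60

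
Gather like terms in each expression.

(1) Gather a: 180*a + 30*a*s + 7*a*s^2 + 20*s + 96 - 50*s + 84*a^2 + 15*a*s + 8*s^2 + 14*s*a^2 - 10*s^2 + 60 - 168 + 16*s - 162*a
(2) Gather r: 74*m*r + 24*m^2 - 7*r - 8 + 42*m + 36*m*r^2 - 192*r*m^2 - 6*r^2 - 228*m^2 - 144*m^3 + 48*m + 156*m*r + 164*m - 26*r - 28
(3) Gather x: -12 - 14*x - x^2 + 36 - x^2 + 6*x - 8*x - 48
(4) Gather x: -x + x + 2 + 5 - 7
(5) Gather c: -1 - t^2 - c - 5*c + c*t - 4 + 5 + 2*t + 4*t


(1) = a^2*(14*s + 84) + a*(7*s^2 + 45*s + 18) - 2*s^2 - 14*s - 12
(2) = -144*m^3 - 204*m^2 + 254*m + r^2*(36*m - 6) + r*(-192*m^2 + 230*m - 33) - 36
(3) = -2*x^2 - 16*x - 24
(4) = 0
(5) = c*(t - 6) - t^2 + 6*t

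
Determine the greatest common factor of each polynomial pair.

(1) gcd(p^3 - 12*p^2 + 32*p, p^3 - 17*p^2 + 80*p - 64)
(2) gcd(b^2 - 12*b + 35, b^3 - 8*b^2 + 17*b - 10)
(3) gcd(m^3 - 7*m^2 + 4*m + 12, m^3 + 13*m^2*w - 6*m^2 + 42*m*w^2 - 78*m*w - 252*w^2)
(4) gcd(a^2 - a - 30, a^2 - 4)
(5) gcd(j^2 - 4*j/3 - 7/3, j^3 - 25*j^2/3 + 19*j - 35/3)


(1) = p - 8
(2) = gcd((b - 7)*(b - 5), (b - 5)*(b - 2)*(b - 1)) = b - 5
(3) = m - 6
(4) = gcd((a - 6)*(a + 5), (a - 2)*(a + 2)) = 1
(5) = j - 7/3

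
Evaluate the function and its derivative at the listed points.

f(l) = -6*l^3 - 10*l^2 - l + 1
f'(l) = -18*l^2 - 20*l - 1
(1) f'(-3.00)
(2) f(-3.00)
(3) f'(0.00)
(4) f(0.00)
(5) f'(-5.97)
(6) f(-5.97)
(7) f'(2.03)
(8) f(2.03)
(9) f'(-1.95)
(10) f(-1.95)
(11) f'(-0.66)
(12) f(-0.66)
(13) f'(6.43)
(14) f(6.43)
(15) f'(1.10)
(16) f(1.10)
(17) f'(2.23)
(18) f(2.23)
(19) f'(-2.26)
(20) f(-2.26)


(1) = -103.00
(2) = 76.00
(3) = -1.00
(4) = 1.00
(5) = -523.14
(6) = 927.22
(7) = -115.78
(8) = -92.43
(9) = -30.44
(10) = 9.41
(11) = 4.36
(12) = -0.97
(13) = -873.81
(14) = -2013.97
(15) = -44.78
(16) = -20.19
(17) = -135.11
(18) = -117.50
(19) = -47.74
(20) = 21.44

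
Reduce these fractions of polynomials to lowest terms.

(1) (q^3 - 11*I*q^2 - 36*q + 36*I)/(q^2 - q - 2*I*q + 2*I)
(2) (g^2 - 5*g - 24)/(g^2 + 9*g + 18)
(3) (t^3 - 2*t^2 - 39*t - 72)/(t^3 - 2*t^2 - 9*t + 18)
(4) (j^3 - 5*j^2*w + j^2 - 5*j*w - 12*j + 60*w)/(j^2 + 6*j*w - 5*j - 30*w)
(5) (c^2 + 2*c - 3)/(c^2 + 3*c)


(1) = (q^2 - 9*I*q - 18)/(q - 1)
(2) = (g - 8)/(g + 6)
(3) = (t^2 - 5*t - 24)/(t^2 - 5*t + 6)
(4) = (j^3 - 5*j^2*w + j^2 - 5*j*w - 12*j + 60*w)/(j^2 + 6*j*w - 5*j - 30*w)
(5) = (c - 1)/c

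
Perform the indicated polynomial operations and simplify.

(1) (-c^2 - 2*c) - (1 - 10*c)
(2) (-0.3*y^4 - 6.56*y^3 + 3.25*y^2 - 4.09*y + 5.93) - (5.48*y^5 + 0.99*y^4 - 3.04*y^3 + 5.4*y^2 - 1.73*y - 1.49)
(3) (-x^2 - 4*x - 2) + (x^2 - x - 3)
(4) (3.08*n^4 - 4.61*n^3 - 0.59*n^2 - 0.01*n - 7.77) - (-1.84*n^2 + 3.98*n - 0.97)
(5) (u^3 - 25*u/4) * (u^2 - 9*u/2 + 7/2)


(1) = -c^2 + 8*c - 1
(2) = -5.48*y^5 - 1.29*y^4 - 3.52*y^3 - 2.15*y^2 - 2.36*y + 7.42
(3) = -5*x - 5
(4) = 3.08*n^4 - 4.61*n^3 + 1.25*n^2 - 3.99*n - 6.8
(5) = u^5 - 9*u^4/2 - 11*u^3/4 + 225*u^2/8 - 175*u/8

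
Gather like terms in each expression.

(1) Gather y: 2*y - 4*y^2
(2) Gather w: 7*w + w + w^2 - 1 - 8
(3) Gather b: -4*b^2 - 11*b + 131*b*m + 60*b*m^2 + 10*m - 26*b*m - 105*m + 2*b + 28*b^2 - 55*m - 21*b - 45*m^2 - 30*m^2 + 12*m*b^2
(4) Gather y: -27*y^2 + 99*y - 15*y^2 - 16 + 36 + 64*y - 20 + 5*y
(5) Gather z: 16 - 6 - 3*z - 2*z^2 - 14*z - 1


(1) = -4*y^2 + 2*y
(2) = w^2 + 8*w - 9
(3) = b^2*(12*m + 24) + b*(60*m^2 + 105*m - 30) - 75*m^2 - 150*m
(4) = -42*y^2 + 168*y
(5) = -2*z^2 - 17*z + 9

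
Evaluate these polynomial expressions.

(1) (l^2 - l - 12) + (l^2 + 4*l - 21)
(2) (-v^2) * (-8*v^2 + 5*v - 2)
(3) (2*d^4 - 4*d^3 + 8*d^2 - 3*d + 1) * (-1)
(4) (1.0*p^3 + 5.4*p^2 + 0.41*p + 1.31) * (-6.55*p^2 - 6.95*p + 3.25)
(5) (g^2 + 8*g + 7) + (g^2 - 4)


(1) = 2*l^2 + 3*l - 33
(2) = 8*v^4 - 5*v^3 + 2*v^2
(3) = -2*d^4 + 4*d^3 - 8*d^2 + 3*d - 1
(4) = -6.55*p^5 - 42.32*p^4 - 36.9655*p^3 + 6.12*p^2 - 7.772*p + 4.2575
(5) = 2*g^2 + 8*g + 3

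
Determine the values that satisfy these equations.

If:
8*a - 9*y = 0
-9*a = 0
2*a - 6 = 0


Then:
No Solution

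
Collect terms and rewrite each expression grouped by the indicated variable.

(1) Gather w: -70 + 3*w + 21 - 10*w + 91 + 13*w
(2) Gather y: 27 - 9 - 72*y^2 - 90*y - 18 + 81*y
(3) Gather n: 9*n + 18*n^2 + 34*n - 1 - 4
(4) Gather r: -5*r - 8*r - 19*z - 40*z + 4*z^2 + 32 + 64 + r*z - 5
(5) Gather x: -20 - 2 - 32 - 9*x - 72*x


(1) = 6*w + 42
(2) = -72*y^2 - 9*y
(3) = 18*n^2 + 43*n - 5
(4) = r*(z - 13) + 4*z^2 - 59*z + 91
(5) = -81*x - 54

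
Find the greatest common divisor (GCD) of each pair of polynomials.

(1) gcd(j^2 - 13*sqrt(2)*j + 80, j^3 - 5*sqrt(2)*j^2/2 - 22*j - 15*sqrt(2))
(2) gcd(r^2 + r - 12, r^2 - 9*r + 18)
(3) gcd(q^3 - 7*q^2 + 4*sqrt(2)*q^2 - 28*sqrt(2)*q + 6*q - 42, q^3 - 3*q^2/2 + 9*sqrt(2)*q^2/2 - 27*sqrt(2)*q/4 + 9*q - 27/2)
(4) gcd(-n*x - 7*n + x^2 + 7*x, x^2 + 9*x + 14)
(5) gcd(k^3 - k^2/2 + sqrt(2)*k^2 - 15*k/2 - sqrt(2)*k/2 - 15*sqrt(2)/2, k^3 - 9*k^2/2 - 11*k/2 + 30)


(1) = j - 5*sqrt(2)
(2) = gcd((r - 3)*(r + 4), (r - 6)*(r - 3)) = r - 3
(3) = gcd((q - 7)*(q + sqrt(2))*(q + 3*sqrt(2)), (q - 3/2)*(q + 3*sqrt(2)/2)*(q + 3*sqrt(2))) = q + 3*sqrt(2)
(4) = x + 7
(5) = k^2 - k/2 - 15/2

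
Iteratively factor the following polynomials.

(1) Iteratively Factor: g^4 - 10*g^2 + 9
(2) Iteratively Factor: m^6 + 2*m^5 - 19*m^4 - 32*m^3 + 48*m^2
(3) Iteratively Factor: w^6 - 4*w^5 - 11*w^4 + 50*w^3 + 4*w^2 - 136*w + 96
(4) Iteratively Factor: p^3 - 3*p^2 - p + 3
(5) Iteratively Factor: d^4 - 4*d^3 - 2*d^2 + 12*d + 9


(1) = (g - 3)*(g^3 + 3*g^2 - g - 3) = (g - 3)*(g + 3)*(g^2 - 1) = (g - 3)*(g + 1)*(g + 3)*(g - 1)
(2) = (m - 1)*(m^5 + 3*m^4 - 16*m^3 - 48*m^2) = m*(m - 1)*(m^4 + 3*m^3 - 16*m^2 - 48*m) = m^2*(m - 1)*(m^3 + 3*m^2 - 16*m - 48) = m^2*(m - 1)*(m + 3)*(m^2 - 16) = m^2*(m - 4)*(m - 1)*(m + 3)*(m + 4)
(3) = (w - 4)*(w^5 - 11*w^3 + 6*w^2 + 28*w - 24) = (w - 4)*(w - 1)*(w^4 + w^3 - 10*w^2 - 4*w + 24) = (w - 4)*(w - 1)*(w + 2)*(w^3 - w^2 - 8*w + 12) = (w - 4)*(w - 2)*(w - 1)*(w + 2)*(w^2 + w - 6) = (w - 4)*(w - 2)*(w - 1)*(w + 2)*(w + 3)*(w - 2)
(4) = (p - 3)*(p^2 - 1) = (p - 3)*(p - 1)*(p + 1)
(5) = (d + 1)*(d^3 - 5*d^2 + 3*d + 9) = (d - 3)*(d + 1)*(d^2 - 2*d - 3) = (d - 3)^2*(d + 1)*(d + 1)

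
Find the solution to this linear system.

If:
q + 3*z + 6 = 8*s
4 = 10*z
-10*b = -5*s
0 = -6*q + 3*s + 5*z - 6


Then:
b = 98/225
q = -52/225
s = 196/225
z = 2/5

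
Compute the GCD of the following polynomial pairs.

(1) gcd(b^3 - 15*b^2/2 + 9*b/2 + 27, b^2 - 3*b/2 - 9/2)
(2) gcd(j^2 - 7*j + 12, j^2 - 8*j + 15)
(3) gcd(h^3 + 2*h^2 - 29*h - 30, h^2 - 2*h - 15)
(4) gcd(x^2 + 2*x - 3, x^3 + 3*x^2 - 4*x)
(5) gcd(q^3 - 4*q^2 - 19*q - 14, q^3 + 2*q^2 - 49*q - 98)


(1) = gcd((b - 6)*(b - 3)*(b + 3/2), (b - 3)*(b + 3/2)) = b^2 - 3*b/2 - 9/2
(2) = gcd((j - 4)*(j - 3), (j - 5)*(j - 3)) = j - 3
(3) = h - 5
(4) = x - 1
(5) = q^2 - 5*q - 14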